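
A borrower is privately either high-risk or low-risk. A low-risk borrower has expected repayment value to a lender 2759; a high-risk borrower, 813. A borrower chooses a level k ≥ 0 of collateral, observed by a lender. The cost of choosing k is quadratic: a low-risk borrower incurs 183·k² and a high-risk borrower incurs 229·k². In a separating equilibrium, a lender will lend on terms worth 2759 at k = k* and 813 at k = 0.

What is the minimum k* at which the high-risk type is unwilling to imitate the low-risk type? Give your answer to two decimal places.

2.92

The high-risk type at k = 0 receives 813; imitating at k* yields 2759 − 229·k*².
Indifference: 813 = 2759 − 229·k*², so k*² = (2759 − 813) / 229 ≈ 8.4978.
k* = √8.4978 ≈ 2.92.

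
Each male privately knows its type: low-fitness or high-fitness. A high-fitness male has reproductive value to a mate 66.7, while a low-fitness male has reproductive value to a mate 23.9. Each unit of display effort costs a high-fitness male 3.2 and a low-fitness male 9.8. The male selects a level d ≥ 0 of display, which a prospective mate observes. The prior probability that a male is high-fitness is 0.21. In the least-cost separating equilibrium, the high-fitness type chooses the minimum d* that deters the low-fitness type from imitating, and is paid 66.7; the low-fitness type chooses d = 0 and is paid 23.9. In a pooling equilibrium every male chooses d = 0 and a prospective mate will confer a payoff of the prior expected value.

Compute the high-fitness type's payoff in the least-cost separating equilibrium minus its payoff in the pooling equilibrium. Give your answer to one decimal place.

Least-cost separating signal: d* solves 23.9 = 66.7 − 9.8·d*, so d* = (66.7 − 23.9)/9.8 ≈ 4.3673.
High-fitness type's separating payoff: 66.7 − 3.2 × d* = 66.7 − 3.2 × (66.7 − 23.9)/9.8 = 66.7 − 136.96/9.8 ≈ 52.724.
Pooling payoff: 0.21 × 66.7 + 0.79 × 23.9 = 32.888.
Difference: 52.724 − 32.888 = 19.836, i.e. 19.8 to one decimal place.
The high-fitness type prefers to separate.

19.8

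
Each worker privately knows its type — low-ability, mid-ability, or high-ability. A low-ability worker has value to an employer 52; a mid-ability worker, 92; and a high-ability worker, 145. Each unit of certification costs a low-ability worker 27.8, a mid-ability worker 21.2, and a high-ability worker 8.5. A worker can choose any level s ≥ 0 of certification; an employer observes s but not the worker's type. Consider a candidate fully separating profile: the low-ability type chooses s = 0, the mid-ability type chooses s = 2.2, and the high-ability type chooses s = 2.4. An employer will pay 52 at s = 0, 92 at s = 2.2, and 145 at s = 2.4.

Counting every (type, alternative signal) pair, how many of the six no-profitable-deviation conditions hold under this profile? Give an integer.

3

High-ability (own payoff 145 − 8.5×2.4 = 124.6): to s=0 gives 52 → no gain ✓; to s=2.2 gives 92 − 8.5×2.2 = 73.3 → no gain ✓.
Low-ability (own payoff 52): to s=2.2 gives 92 − 27.8×2.2 = 30.84 → no gain ✓; to s=2.4 gives 145 − 27.8×2.4 = 78.28 → profitable ✗.
Mid-ability (own payoff 92 − 21.2×2.2 = 45.36): to s=0 gives 52 → profitable ✗; to s=2.4 gives 145 − 21.2×2.4 = 94.12 → profitable ✗.
3 of the 6 constraints hold; not an equilibrium.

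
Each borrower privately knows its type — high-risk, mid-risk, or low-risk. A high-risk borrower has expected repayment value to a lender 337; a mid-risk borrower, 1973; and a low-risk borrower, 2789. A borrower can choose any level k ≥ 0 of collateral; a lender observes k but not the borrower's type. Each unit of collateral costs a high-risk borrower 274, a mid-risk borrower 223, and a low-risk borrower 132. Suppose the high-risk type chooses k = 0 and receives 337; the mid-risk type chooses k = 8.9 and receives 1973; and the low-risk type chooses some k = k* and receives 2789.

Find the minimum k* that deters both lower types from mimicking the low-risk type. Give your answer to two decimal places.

High-risk type (on-path payoff 337) won't mimic when 337 ≥ 2789 − 274·k*, i.e. k* ≥ 8.95.
Mid-risk type (on-path payoff 1973 − 223×8.9 = -11.7) won't mimic when -11.7 ≥ 2789 − 223·k*, i.e. k* ≥ 12.56.
Both must hold, so k* = max(8.95, 12.56) = 12.56. The mid-risk type's constraint binds.

12.56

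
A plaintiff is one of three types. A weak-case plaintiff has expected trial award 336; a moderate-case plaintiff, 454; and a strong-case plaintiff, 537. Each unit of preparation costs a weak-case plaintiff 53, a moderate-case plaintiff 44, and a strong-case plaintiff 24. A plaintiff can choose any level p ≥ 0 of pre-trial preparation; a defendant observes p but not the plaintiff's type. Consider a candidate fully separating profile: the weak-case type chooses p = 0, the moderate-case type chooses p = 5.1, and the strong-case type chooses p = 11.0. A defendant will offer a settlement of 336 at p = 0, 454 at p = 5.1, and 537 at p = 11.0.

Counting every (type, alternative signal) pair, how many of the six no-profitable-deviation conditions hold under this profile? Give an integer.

3

Weak-case (own payoff 336): to p=5.1 gives 454 − 53×5.1 = 183.7 → no gain ✓; to p=11.0 gives 537 − 53×11.0 = -46 → no gain ✓.
Strong-case (own payoff 537 − 24×11.0 = 273): to p=0 gives 336 → profitable ✗; to p=5.1 gives 454 − 24×5.1 = 331.6 → profitable ✗.
Moderate-case (own payoff 454 − 44×5.1 = 229.6): to p=0 gives 336 → profitable ✗; to p=11.0 gives 537 − 44×11.0 = 53 → no gain ✓.
3 of the 6 constraints hold; not an equilibrium.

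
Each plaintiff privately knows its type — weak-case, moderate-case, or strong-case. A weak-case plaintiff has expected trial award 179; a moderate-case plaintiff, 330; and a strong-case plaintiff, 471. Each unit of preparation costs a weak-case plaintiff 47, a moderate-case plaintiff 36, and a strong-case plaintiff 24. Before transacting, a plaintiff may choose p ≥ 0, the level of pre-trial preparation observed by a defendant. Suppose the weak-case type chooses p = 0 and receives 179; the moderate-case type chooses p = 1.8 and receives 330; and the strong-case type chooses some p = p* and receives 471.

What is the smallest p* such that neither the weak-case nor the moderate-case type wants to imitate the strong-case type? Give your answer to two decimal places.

6.21

Weak-case type (on-path payoff 179) won't mimic when 179 ≥ 471 − 47·p*, i.e. p* ≥ 6.21.
Moderate-case type (on-path payoff 330 − 36×1.8 = 265.2) won't mimic when 265.2 ≥ 471 − 36·p*, i.e. p* ≥ 5.72.
Both must hold, so p* = max(6.21, 5.72) = 6.21. The weak-case type's constraint binds.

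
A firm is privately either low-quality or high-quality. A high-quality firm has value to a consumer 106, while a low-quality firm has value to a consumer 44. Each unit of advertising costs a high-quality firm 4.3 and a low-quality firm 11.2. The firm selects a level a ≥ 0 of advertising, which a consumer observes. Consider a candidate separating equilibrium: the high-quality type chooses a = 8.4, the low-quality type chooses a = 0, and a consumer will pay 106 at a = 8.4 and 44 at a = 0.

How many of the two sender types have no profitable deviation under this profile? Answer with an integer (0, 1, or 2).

2

High-quality type: signal → 106 − 4.3 × 8.4 = 69.88; deviate to 0 → 44. IC holds (69.88 ≥ 44).
Low-quality type: stay at 0 → 44; mimic → 106 − 11.2 × 8.4 = 11.92. IC holds (44 ≥ 11.92).
2 of 2 constraints hold, so this is a separating equilibrium.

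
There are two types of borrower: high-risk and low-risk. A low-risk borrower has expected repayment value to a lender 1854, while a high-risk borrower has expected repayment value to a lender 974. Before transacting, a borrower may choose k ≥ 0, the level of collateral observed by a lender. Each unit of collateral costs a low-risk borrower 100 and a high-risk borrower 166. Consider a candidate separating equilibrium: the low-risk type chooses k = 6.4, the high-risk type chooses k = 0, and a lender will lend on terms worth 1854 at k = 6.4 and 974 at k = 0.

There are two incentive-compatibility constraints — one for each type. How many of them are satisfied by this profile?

2

High-risk type: stay at 0 → 974; mimic → 1854 − 166 × 6.4 = 791.6. IC holds (974 ≥ 791.6).
Low-risk type: signal → 1854 − 100 × 6.4 = 1214; deviate to 0 → 974. IC holds (1214 ≥ 974).
2 of 2 constraints hold, so this is a separating equilibrium.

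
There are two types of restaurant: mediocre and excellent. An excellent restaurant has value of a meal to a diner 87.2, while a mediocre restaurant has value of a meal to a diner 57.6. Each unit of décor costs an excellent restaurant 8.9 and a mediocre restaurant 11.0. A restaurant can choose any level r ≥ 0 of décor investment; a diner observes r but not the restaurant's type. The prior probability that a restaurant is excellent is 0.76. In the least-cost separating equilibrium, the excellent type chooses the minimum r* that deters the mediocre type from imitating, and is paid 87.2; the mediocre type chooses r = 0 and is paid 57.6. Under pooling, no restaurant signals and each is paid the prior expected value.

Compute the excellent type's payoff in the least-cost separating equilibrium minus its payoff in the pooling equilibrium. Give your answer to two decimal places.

-16.85

Least-cost separating signal: r* solves 57.6 = 87.2 − 11.0·r*, so r* = (87.2 − 57.6)/11.0 ≈ 2.6909.
Excellent type's separating payoff: 87.2 − 8.9 × r* = 87.2 − 8.9 × (87.2 − 57.6)/11.0 = 87.2 − 263.44/11.0 ≈ 63.2509.
Pooling payoff: 0.76 × 87.2 + 0.24 × 57.6 = 80.096.
Difference: 63.2509 − 80.096 = -16.8451, i.e. -16.85 to two decimal places.
The excellent type would prefer the pooling outcome.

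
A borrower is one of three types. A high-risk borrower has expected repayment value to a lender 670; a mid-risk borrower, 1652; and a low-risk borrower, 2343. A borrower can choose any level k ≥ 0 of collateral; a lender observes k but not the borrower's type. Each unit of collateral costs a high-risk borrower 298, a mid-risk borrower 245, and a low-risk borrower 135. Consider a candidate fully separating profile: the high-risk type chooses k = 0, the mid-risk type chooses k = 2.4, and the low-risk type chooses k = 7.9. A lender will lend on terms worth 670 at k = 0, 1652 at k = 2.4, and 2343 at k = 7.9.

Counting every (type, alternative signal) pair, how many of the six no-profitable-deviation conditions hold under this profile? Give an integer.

4

Mid-risk (own payoff 1652 − 245×2.4 = 1064): to k=0 gives 670 → no gain ✓; to k=7.9 gives 2343 − 245×7.9 = 407.5 → no gain ✓.
Low-risk (own payoff 2343 − 135×7.9 = 1276.5): to k=0 gives 670 → no gain ✓; to k=2.4 gives 1652 − 135×2.4 = 1328 → profitable ✗.
High-risk (own payoff 670): to k=2.4 gives 1652 − 298×2.4 = 936.8 → profitable ✗; to k=7.9 gives 2343 − 298×7.9 = -11.2 → no gain ✓.
4 of the 6 constraints hold; not an equilibrium.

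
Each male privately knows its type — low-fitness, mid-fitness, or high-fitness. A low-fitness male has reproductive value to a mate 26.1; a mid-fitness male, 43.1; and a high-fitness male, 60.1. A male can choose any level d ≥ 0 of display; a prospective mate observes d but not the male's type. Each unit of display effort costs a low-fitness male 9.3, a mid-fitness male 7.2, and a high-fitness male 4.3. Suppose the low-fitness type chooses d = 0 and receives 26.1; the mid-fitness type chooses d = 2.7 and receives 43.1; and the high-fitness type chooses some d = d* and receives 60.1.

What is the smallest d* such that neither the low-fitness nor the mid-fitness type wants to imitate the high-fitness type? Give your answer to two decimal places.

Mid-fitness type (on-path payoff 43.1 − 7.2×2.7 = 23.66) won't mimic when 23.66 ≥ 60.1 − 7.2·d*, i.e. d* ≥ 5.06.
Low-fitness type (on-path payoff 26.1) won't mimic when 26.1 ≥ 60.1 − 9.3·d*, i.e. d* ≥ 3.66.
Both must hold, so d* = max(3.66, 5.06) = 5.06. The mid-fitness type's constraint binds.

5.06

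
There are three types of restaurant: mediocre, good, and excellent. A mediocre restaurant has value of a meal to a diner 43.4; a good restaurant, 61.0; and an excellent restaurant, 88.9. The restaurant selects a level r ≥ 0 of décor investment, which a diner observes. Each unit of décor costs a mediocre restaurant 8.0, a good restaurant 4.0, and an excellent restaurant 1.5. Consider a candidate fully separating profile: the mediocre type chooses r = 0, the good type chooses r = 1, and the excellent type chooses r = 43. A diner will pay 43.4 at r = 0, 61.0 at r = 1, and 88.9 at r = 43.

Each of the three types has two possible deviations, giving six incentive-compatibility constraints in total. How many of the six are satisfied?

3

Good (own payoff 61.0 − 4.0×1 = 57): to r=0 gives 43.4 → no gain ✓; to r=43 gives 88.9 − 4.0×43 = -83.1 → no gain ✓.
Excellent (own payoff 88.9 − 1.5×43 = 24.4): to r=0 gives 43.4 → profitable ✗; to r=1 gives 61.0 − 1.5×1 = 59.5 → profitable ✗.
Mediocre (own payoff 43.4): to r=1 gives 61.0 − 8.0×1 = 53 → profitable ✗; to r=43 gives 88.9 − 8.0×43 = -255.1 → no gain ✓.
3 of the 6 constraints hold; not an equilibrium.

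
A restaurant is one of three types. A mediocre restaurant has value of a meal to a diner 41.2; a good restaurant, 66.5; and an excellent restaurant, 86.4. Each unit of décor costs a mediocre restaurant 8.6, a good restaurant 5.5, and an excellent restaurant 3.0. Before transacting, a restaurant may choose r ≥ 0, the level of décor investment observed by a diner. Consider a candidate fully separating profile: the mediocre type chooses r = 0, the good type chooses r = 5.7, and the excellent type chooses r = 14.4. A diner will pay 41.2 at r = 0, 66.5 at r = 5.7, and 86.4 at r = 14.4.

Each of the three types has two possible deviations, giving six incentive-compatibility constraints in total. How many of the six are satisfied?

Good (own payoff 66.5 − 5.5×5.7 = 35.15): to r=0 gives 41.2 → profitable ✗; to r=14.4 gives 86.4 − 5.5×14.4 = 7.2 → no gain ✓.
Excellent (own payoff 86.4 − 3.0×14.4 = 43.2): to r=0 gives 41.2 → no gain ✓; to r=5.7 gives 66.5 − 3.0×5.7 = 49.4 → profitable ✗.
Mediocre (own payoff 41.2): to r=5.7 gives 66.5 − 8.6×5.7 = 17.48 → no gain ✓; to r=14.4 gives 86.4 − 8.6×14.4 = -37.44 → no gain ✓.
4 of the 6 constraints hold; not an equilibrium.

4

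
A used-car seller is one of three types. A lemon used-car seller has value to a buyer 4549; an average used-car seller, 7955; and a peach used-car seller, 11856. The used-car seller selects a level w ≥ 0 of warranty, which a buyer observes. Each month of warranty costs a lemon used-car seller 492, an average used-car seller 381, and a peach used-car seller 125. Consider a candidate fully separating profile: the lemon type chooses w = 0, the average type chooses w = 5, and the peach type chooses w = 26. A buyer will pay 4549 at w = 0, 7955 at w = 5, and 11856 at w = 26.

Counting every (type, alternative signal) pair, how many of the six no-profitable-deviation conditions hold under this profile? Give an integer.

Peach (own payoff 11856 − 125×26 = 8606): to w=0 gives 4549 → no gain ✓; to w=5 gives 7955 − 125×5 = 7330 → no gain ✓.
Average (own payoff 7955 − 381×5 = 6050): to w=0 gives 4549 → no gain ✓; to w=26 gives 11856 − 381×26 = 1950 → no gain ✓.
Lemon (own payoff 4549): to w=5 gives 7955 − 492×5 = 5495 → profitable ✗; to w=26 gives 11856 − 492×26 = -936 → no gain ✓.
5 of the 6 constraints hold; not an equilibrium.

5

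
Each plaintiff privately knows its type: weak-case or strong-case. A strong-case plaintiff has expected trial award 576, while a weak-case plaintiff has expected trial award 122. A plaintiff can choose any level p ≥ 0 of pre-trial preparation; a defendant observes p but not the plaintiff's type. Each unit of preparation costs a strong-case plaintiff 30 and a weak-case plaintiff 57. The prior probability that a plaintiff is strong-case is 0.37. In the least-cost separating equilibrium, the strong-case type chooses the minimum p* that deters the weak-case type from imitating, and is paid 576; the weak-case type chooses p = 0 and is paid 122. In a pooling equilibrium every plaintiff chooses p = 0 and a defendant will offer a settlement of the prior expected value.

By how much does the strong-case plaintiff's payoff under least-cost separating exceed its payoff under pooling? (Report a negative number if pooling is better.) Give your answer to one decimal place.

47.1

Least-cost separating signal: p* solves 122 = 576 − 57·p*, so p* = (576 − 122)/57 ≈ 7.9649.
Strong-case type's separating payoff: 576 − 30 × p* = 576 − 30 × (576 − 122)/57 = 576 − 13620/57 ≈ 337.053.
Pooling payoff: 0.37 × 576 + 0.63 × 122 = 289.98.
Difference: 337.053 − 289.98 = 47.073, i.e. 47.1 to one decimal place.
The strong-case type prefers to separate.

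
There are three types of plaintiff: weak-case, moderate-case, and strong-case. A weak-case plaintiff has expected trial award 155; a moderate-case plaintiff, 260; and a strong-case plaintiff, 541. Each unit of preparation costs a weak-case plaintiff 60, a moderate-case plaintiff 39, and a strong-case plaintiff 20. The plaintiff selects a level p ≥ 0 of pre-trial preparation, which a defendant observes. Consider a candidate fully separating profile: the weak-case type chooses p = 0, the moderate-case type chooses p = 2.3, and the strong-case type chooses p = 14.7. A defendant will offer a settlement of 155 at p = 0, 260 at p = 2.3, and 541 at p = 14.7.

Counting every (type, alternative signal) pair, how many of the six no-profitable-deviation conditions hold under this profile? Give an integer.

Strong-case (own payoff 541 − 20×14.7 = 247): to p=0 gives 155 → no gain ✓; to p=2.3 gives 260 − 20×2.3 = 214 → no gain ✓.
Moderate-case (own payoff 260 − 39×2.3 = 170.3): to p=0 gives 155 → no gain ✓; to p=14.7 gives 541 − 39×14.7 = -32.3 → no gain ✓.
Weak-case (own payoff 155): to p=2.3 gives 260 − 60×2.3 = 122 → no gain ✓; to p=14.7 gives 541 − 60×14.7 = -341 → no gain ✓.
6 of the 6 constraints hold; this profile is a separating equilibrium.

6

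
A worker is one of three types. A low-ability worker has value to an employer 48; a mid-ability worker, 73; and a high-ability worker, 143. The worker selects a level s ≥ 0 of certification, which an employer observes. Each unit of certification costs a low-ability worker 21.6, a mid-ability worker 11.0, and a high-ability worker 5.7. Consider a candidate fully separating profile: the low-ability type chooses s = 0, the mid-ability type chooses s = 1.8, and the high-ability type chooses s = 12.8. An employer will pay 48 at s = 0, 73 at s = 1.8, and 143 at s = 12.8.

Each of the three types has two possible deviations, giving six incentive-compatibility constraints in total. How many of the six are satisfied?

High-ability (own payoff 143 − 5.7×12.8 = 70.04): to s=0 gives 48 → no gain ✓; to s=1.8 gives 73 − 5.7×1.8 = 62.74 → no gain ✓.
Mid-ability (own payoff 73 − 11.0×1.8 = 53.2): to s=0 gives 48 → no gain ✓; to s=12.8 gives 143 − 11.0×12.8 = 2.2 → no gain ✓.
Low-ability (own payoff 48): to s=1.8 gives 73 − 21.6×1.8 = 34.12 → no gain ✓; to s=12.8 gives 143 − 21.6×12.8 = -133.48 → no gain ✓.
6 of the 6 constraints hold; this profile is a separating equilibrium.

6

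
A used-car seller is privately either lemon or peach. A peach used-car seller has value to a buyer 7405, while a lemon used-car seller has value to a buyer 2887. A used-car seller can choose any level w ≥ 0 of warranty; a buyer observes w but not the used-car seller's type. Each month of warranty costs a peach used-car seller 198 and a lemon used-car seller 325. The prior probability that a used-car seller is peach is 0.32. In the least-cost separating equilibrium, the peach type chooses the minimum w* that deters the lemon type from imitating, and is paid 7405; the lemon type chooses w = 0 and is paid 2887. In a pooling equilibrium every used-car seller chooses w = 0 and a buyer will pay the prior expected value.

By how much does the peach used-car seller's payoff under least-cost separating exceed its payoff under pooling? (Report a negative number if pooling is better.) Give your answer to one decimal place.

Least-cost separating signal: w* solves 2887 = 7405 − 325·w*, so w* = (7405 − 2887)/325 ≈ 13.9015.
Peach type's separating payoff: 7405 − 198 × w* = 7405 − 198 × (7405 − 2887)/325 = 7405 − 894564/325 ≈ 4652.495.
Pooling payoff: 0.32 × 7405 + 0.68 × 2887 = 4332.76.
Difference: 4652.495 − 4332.76 = 319.735, i.e. 319.7 to one decimal place.
The peach type prefers to separate.

319.7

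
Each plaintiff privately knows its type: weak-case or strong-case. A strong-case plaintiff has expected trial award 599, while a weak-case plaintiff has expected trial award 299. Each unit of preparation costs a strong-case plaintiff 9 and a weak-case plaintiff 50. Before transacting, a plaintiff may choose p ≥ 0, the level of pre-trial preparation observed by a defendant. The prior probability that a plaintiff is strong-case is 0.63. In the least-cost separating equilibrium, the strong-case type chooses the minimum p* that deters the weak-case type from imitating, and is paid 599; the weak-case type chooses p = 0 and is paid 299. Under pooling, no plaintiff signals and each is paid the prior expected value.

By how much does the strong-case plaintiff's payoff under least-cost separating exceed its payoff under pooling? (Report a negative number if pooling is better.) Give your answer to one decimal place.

57.0

Least-cost separating signal: p* solves 299 = 599 − 50·p*, so p* = (599 − 299)/50 = 6.
Strong-case type's separating payoff: 599 − 9 × p* = 599 − 9 × (599 − 299)/50 = 599 − 2700/50 = 545.
Pooling payoff: 0.63 × 599 + 0.37 × 299 = 488.
Difference: 545 − 488 = 57.0.
The strong-case type prefers to separate.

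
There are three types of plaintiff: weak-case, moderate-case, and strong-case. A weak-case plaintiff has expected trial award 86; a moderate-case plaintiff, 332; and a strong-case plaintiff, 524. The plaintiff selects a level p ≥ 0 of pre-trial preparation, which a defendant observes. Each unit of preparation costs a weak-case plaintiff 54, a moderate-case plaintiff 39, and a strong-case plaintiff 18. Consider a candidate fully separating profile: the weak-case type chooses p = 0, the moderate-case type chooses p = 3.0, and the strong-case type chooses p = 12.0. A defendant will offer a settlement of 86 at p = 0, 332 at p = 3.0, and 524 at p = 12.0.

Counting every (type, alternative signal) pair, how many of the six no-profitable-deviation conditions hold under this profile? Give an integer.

5

Moderate-case (own payoff 332 − 39×3.0 = 215): to p=0 gives 86 → no gain ✓; to p=12.0 gives 524 − 39×12.0 = 56 → no gain ✓.
Weak-case (own payoff 86): to p=3.0 gives 332 − 54×3.0 = 170 → profitable ✗; to p=12.0 gives 524 − 54×12.0 = -124 → no gain ✓.
Strong-case (own payoff 524 − 18×12.0 = 308): to p=0 gives 86 → no gain ✓; to p=3.0 gives 332 − 18×3.0 = 278 → no gain ✓.
5 of the 6 constraints hold; not an equilibrium.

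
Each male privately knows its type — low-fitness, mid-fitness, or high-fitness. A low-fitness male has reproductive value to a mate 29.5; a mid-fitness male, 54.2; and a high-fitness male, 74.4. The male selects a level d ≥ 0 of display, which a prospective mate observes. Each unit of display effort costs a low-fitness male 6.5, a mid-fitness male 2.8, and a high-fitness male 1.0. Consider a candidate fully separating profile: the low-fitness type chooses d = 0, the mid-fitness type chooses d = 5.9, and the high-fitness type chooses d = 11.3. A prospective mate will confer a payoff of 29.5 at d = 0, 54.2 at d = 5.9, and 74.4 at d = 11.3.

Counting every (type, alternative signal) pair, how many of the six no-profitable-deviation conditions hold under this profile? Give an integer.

Mid-fitness (own payoff 54.2 − 2.8×5.9 = 37.68): to d=0 gives 29.5 → no gain ✓; to d=11.3 gives 74.4 − 2.8×11.3 = 42.76 → profitable ✗.
Low-fitness (own payoff 29.5): to d=5.9 gives 54.2 − 6.5×5.9 = 15.85 → no gain ✓; to d=11.3 gives 74.4 − 6.5×11.3 = 0.95 → no gain ✓.
High-fitness (own payoff 74.4 − 1.0×11.3 = 63.1): to d=0 gives 29.5 → no gain ✓; to d=5.9 gives 54.2 − 1.0×5.9 = 48.3 → no gain ✓.
5 of the 6 constraints hold; not an equilibrium.

5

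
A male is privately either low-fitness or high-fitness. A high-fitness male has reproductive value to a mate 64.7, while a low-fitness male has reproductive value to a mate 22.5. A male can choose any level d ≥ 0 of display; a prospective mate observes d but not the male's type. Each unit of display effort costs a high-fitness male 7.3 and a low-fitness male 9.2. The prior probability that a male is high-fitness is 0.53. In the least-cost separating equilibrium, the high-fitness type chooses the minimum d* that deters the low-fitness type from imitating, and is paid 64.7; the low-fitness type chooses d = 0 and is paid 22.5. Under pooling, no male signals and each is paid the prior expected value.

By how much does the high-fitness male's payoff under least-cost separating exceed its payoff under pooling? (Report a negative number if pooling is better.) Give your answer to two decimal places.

-13.65

Least-cost separating signal: d* solves 22.5 = 64.7 − 9.2·d*, so d* = (64.7 − 22.5)/9.2 ≈ 4.5870.
High-fitness type's separating payoff: 64.7 − 7.3 × d* = 64.7 − 7.3 × (64.7 − 22.5)/9.2 = 64.7 − 308.06/9.2 ≈ 31.2152.
Pooling payoff: 0.53 × 64.7 + 0.47 × 22.5 = 44.866.
Difference: 31.2152 − 44.866 = -13.6508, i.e. -13.65 to two decimal places.
The high-fitness type would prefer the pooling outcome.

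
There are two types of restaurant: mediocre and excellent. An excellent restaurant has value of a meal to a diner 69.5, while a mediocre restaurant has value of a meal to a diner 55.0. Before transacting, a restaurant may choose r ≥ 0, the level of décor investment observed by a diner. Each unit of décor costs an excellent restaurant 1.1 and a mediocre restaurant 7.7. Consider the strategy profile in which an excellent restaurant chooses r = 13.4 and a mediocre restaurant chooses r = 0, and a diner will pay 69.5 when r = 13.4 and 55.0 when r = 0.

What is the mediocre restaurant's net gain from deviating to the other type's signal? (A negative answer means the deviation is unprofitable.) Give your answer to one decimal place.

Playing r = 0 the mediocre restaurant receives 55.0.
Deviating to r = 13.4 brings payment 69.5 at cost 7.7 × 13.4 = 103.18, netting -33.68.
Gain from deviating: -33.68 − 55.0 = -88.68, i.e. -88.7 to one decimal place.
The gain is negative, so the mediocre type's incentive-compatibility constraint is satisfied.

-88.7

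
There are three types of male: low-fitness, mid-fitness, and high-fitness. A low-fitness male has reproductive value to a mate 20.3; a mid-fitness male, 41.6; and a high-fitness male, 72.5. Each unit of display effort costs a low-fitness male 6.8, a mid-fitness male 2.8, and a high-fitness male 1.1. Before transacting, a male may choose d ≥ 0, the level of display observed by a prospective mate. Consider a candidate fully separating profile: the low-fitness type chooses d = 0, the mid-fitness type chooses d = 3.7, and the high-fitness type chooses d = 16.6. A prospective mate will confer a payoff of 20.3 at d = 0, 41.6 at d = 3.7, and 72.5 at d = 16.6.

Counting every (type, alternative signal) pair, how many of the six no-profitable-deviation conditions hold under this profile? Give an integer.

Mid-fitness (own payoff 41.6 − 2.8×3.7 = 31.24): to d=0 gives 20.3 → no gain ✓; to d=16.6 gives 72.5 − 2.8×16.6 = 26.02 → no gain ✓.
Low-fitness (own payoff 20.3): to d=3.7 gives 41.6 − 6.8×3.7 = 16.44 → no gain ✓; to d=16.6 gives 72.5 − 6.8×16.6 = -40.38 → no gain ✓.
High-fitness (own payoff 72.5 − 1.1×16.6 = 54.24): to d=0 gives 20.3 → no gain ✓; to d=3.7 gives 41.6 − 1.1×3.7 = 37.53 → no gain ✓.
6 of the 6 constraints hold; this profile is a separating equilibrium.

6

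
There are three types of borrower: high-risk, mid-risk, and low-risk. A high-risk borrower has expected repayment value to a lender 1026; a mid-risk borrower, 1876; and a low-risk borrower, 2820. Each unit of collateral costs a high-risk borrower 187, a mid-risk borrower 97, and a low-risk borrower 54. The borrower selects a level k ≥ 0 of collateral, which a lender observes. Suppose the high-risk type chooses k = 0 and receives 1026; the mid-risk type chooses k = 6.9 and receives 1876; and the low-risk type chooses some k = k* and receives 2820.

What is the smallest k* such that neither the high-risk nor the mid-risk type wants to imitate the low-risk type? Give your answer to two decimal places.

16.63

Mid-risk type (on-path payoff 1876 − 97×6.9 = 1206.7) won't mimic when 1206.7 ≥ 2820 − 97·k*, i.e. k* ≥ 16.63.
High-risk type (on-path payoff 1026) won't mimic when 1026 ≥ 2820 − 187·k*, i.e. k* ≥ 9.59.
Both must hold, so k* = max(9.59, 16.63) = 16.63. The mid-risk type's constraint binds.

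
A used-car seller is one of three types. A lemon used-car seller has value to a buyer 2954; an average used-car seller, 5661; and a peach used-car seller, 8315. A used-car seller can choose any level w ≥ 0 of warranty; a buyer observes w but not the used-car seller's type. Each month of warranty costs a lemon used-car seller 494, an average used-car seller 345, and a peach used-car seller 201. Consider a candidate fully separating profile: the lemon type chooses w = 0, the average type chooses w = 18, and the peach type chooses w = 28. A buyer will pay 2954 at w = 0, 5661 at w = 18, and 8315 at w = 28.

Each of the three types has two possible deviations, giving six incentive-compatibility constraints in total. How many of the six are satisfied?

4

Average (own payoff 5661 − 345×18 = -549): to w=0 gives 2954 → profitable ✗; to w=28 gives 8315 − 345×28 = -1345 → no gain ✓.
Lemon (own payoff 2954): to w=18 gives 5661 − 494×18 = -3231 → no gain ✓; to w=28 gives 8315 − 494×28 = -5517 → no gain ✓.
Peach (own payoff 8315 − 201×28 = 2687): to w=0 gives 2954 → profitable ✗; to w=18 gives 5661 − 201×18 = 2043 → no gain ✓.
4 of the 6 constraints hold; not an equilibrium.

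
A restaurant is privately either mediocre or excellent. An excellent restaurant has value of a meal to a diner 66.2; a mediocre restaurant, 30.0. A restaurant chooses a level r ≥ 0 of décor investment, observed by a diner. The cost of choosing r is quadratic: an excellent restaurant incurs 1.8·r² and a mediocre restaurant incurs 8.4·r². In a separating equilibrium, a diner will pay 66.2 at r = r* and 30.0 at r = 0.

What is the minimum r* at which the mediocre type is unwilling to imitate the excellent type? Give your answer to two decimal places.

2.08

The mediocre type at r = 0 receives 30.0; imitating at r* yields 66.2 − 8.4·r*².
Indifference: 30.0 = 66.2 − 8.4·r*², so r*² = (66.2 − 30.0) / 8.4 ≈ 4.3095.
r* = √4.3095 ≈ 2.08.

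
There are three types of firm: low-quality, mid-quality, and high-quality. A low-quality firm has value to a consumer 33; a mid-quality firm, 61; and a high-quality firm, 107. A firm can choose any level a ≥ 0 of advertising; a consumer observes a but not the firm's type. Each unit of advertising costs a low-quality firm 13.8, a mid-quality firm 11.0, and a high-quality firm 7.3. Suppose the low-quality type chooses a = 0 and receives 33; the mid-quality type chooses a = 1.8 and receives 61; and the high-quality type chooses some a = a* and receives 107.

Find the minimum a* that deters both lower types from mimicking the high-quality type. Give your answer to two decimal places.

Mid-quality type (on-path payoff 61 − 11.0×1.8 = 41.2) won't mimic when 41.2 ≥ 107 − 11.0·a*, i.e. a* ≥ 5.98.
Low-quality type (on-path payoff 33) won't mimic when 33 ≥ 107 − 13.8·a*, i.e. a* ≥ 5.36.
Both must hold, so a* = max(5.36, 5.98) = 5.98. The mid-quality type's constraint binds.

5.98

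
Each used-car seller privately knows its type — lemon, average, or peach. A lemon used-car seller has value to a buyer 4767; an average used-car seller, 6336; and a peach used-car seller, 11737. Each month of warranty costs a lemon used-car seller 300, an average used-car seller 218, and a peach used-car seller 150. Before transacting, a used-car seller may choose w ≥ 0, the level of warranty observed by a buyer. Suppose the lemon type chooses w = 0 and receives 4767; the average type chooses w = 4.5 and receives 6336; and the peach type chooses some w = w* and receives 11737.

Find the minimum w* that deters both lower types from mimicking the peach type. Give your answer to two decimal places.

Average type (on-path payoff 6336 − 218×4.5 = 5355) won't mimic when 5355 ≥ 11737 − 218·w*, i.e. w* ≥ 29.28.
Lemon type (on-path payoff 4767) won't mimic when 4767 ≥ 11737 − 300·w*, i.e. w* ≥ 23.23.
Both must hold, so w* = max(23.23, 29.28) = 29.28. The average type's constraint binds.

29.28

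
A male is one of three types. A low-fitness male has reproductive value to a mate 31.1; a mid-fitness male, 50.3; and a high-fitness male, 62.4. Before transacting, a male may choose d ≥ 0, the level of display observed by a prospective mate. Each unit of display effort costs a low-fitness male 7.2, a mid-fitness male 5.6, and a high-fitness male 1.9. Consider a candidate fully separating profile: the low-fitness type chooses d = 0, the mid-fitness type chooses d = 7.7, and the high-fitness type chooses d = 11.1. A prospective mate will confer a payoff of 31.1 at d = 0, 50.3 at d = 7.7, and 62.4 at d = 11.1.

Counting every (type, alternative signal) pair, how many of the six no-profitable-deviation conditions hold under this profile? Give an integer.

Mid-fitness (own payoff 50.3 − 5.6×7.7 = 7.18): to d=0 gives 31.1 → profitable ✗; to d=11.1 gives 62.4 − 5.6×11.1 = 0.24 → no gain ✓.
Low-fitness (own payoff 31.1): to d=7.7 gives 50.3 − 7.2×7.7 = -5.14 → no gain ✓; to d=11.1 gives 62.4 − 7.2×11.1 = -17.52 → no gain ✓.
High-fitness (own payoff 62.4 − 1.9×11.1 = 41.31): to d=0 gives 31.1 → no gain ✓; to d=7.7 gives 50.3 − 1.9×7.7 = 35.67 → no gain ✓.
5 of the 6 constraints hold; not an equilibrium.

5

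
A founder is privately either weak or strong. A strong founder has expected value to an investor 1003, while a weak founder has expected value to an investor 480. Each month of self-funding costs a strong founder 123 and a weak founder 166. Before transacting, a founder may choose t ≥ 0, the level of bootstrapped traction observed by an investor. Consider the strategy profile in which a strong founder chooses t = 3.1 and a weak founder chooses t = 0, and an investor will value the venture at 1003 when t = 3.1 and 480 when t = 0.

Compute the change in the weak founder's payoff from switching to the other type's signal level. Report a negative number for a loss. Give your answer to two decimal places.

Playing t = 0 the weak founder receives 480.
Deviating to t = 3.1 brings payment 1003 at cost 166 × 3.1 = 514.6, netting 488.4.
Gain from deviating: 488.4 − 480 = 8.40.
The gain is positive, so the weak type's incentive-compatibility constraint is violated — this profile is not a separating equilibrium.

8.40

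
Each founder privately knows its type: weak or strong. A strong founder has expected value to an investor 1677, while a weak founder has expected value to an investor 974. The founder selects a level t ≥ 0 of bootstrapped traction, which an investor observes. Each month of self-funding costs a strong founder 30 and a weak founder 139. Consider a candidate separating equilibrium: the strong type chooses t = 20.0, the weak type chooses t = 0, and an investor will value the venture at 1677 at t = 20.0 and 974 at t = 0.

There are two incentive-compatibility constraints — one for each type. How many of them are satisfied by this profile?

Strong type: signal → 1677 − 30 × 20.0 = 1077; deviate to 0 → 974. IC holds (1077 ≥ 974).
Weak type: stay at 0 → 974; mimic → 1677 − 139 × 20.0 = -1103. IC holds (974 ≥ -1103).
2 of 2 constraints hold, so this is a separating equilibrium.

2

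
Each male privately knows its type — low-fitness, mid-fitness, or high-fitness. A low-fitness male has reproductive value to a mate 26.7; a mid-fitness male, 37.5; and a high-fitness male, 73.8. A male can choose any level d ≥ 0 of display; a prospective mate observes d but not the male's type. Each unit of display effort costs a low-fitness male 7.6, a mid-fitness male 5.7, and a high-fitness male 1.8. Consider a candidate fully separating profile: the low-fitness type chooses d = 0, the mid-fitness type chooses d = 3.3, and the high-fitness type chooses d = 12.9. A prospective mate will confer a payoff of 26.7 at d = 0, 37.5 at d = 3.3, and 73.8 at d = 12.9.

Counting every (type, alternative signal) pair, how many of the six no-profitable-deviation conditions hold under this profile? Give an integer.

5

Low-fitness (own payoff 26.7): to d=3.3 gives 37.5 − 7.6×3.3 = 12.42 → no gain ✓; to d=12.9 gives 73.8 − 7.6×12.9 = -24.24 → no gain ✓.
Mid-fitness (own payoff 37.5 − 5.7×3.3 = 18.69): to d=0 gives 26.7 → profitable ✗; to d=12.9 gives 73.8 − 5.7×12.9 = 0.27 → no gain ✓.
High-fitness (own payoff 73.8 − 1.8×12.9 = 50.58): to d=0 gives 26.7 → no gain ✓; to d=3.3 gives 37.5 − 1.8×3.3 = 31.56 → no gain ✓.
5 of the 6 constraints hold; not an equilibrium.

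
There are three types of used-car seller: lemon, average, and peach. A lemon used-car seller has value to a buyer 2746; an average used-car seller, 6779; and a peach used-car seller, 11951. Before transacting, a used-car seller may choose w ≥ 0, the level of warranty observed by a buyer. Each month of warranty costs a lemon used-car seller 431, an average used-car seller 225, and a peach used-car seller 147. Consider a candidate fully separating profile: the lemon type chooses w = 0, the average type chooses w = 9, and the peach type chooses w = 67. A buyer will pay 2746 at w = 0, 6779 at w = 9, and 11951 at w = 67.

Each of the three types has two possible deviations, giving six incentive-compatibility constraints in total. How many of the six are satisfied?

3

Lemon (own payoff 2746): to w=9 gives 6779 − 431×9 = 2900 → profitable ✗; to w=67 gives 11951 − 431×67 = -16926 → no gain ✓.
Average (own payoff 6779 − 225×9 = 4754): to w=0 gives 2746 → no gain ✓; to w=67 gives 11951 − 225×67 = -3124 → no gain ✓.
Peach (own payoff 11951 − 147×67 = 2102): to w=0 gives 2746 → profitable ✗; to w=9 gives 6779 − 147×9 = 5456 → profitable ✗.
3 of the 6 constraints hold; not an equilibrium.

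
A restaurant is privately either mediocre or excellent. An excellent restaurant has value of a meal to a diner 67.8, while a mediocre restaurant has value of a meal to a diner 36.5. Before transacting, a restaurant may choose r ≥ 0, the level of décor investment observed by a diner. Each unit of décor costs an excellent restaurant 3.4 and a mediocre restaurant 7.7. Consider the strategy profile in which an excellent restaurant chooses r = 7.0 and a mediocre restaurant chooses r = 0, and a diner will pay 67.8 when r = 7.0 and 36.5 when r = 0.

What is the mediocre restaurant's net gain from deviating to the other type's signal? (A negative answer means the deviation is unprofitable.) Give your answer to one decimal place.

-22.6

Playing r = 0 the mediocre restaurant receives 36.5.
Deviating to r = 7.0 brings payment 67.8 at cost 7.7 × 7.0 = 53.9, netting 13.9.
Gain from deviating: 13.9 − 36.5 = -22.6.
The gain is negative, so the mediocre type's incentive-compatibility constraint is satisfied.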